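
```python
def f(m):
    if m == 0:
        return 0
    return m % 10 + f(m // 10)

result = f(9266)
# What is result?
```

Sum of digits of 9266: 6 + 6 + 2 + 9 = 23

Answer: 23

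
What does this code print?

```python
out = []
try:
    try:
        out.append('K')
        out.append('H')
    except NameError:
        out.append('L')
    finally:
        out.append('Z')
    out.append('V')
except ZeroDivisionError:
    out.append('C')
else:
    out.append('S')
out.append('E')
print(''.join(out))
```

Execution trace: 'K' (inner try body) → 'H' (inner try body, no exception) → 'Z' (inner finally) → 'V' (try body, no exception) → 'S' (else) → 'E' (after the try/except). Output: KHZVSE

Answer: KHZVSE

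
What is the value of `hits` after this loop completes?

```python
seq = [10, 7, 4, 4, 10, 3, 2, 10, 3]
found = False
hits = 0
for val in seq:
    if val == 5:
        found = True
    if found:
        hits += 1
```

Count elements after first 5 in [10, 7, 4, 4, 10, 3, 2, 10, 3]
`hits` takes the values: 0

Answer: 0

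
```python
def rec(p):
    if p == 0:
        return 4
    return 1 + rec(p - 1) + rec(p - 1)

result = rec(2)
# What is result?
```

rec(p) = 1 + 2·rec(p-1), rec(0)=4. Closed form: (4+1)·2^2 - 1 = 19.

Answer: 19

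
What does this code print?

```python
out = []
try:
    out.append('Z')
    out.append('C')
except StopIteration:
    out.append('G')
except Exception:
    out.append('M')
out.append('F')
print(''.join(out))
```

Execution trace: 'Z' (try body) → 'C' (try body, no exception) → 'F' (after the try/except). Output: ZCF

Answer: ZCF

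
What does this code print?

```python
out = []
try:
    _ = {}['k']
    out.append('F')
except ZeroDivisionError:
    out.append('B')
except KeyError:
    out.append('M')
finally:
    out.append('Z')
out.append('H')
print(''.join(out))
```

Execution trace: 'M' (except KeyError) → 'Z' (finally) → 'H' (after the try/except). Output: MZH

Answer: MZH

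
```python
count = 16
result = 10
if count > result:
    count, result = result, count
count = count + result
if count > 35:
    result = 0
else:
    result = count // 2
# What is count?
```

Trace:
`count = 16` → count = 16
`result = 10` → result = 10
`if count > result: ...` → count > result is True → count = 10; result = 16
`count = count + result` → count = 26
`if count > 35: ...` → count > 35 is False, take else branch → result = 13
So count = 26

Answer: 26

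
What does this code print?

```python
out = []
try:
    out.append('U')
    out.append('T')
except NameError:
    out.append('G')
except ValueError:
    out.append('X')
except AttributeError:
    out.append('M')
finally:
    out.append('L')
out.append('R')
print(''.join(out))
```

Execution trace: 'U' (try body) → 'T' (try body, no exception) → 'L' (finally) → 'R' (after the try/except). Output: UTLR

Answer: UTLR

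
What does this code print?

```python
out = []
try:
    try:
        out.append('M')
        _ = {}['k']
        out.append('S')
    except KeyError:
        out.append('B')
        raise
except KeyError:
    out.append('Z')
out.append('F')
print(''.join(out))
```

Execution trace: 'M' (inner try body) → 'B' (inner except KeyError) → 'Z' (outer except KeyError) → 'F' (after the try/except). Output: MBZF

Answer: MBZF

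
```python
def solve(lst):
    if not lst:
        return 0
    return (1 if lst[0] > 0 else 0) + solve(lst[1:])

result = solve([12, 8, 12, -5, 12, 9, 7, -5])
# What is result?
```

Count of positive elements in [12, 8, 12, -5, 12, 9, 7, -5] = 6

Answer: 6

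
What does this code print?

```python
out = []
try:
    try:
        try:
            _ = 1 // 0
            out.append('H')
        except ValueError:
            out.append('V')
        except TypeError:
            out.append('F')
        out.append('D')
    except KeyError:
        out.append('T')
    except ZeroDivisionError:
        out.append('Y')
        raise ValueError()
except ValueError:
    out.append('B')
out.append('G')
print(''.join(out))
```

Execution trace: 'Y' (except ZeroDivisionError) → 'B' (outer except ValueError) → 'G' (after the try/except). Output: YBG

Answer: YBG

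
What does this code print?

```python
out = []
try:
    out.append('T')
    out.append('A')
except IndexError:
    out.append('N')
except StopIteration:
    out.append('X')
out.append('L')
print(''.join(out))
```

Execution trace: 'T' (try body) → 'A' (try body, no exception) → 'L' (after the try/except). Output: TAL

Answer: TAL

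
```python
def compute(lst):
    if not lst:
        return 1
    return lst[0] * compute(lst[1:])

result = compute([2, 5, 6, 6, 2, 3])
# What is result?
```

Product over [2, 5, 6, 6, 2, 3] = 2 * 5 * 6 * 6 * 2 * 3 = 2160

Answer: 2160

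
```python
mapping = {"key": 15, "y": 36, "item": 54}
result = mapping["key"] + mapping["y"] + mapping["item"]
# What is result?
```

Trace:
`mapping = {"key": 15, "y": 36, "item": 54}` → mapping = {'key': 15, 'y': 36, 'item': 54}
`result = mapping["key"] + mapping["y"] + mapping["item"]` → result = 105
So result = 105

Answer: 105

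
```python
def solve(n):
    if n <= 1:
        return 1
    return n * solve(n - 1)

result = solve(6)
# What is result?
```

solve(6) = 6 * 5 * 4 * 3 * 2 * 1 = 720

Answer: 720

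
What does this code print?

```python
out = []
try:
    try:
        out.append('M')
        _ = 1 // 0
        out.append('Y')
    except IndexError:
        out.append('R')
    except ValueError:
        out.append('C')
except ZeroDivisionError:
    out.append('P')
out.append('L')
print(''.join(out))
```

Execution trace: 'M' (try body) → 'P' (outer except ZeroDivisionError) → 'L' (after the try/except). Output: MPL

Answer: MPL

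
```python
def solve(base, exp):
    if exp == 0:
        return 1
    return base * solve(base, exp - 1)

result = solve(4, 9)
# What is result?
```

solve(4, 9) = 4 * 4 * 4 * 4 * 4 * 4 * 4 * 4 * 4 = 262144

Answer: 262144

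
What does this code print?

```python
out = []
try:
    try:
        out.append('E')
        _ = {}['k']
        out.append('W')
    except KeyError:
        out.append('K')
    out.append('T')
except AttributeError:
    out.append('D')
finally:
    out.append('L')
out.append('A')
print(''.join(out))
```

Execution trace: 'E' (inner try body) → 'K' (inner except KeyError) → 'T' (try body, no exception) → 'L' (finally) → 'A' (after the try/except). Output: EKTLA

Answer: EKTLA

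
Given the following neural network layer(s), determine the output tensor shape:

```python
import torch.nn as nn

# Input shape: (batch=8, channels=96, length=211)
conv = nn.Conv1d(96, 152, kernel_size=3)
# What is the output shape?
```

Input: (8, 96, 211) -> Output: (8, 152, 209)

Answer: (8, 152, 209)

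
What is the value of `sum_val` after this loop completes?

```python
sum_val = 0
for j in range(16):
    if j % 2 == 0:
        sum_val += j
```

Sum of even numbers 0 to 15
`sum_val` takes the values: 0 → 2 → 6 → 12 → 20 → 30 → 42 → 56

Answer: 56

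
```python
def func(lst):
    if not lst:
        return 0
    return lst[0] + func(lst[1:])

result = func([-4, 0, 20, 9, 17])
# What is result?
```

(-4) + 0 + 20 + 9 + 17 + 0 = 42

Answer: 42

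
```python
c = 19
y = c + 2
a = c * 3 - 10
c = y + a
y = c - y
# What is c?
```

Trace:
`c = 19` → c = 19
`y = c + 2` → y = 21
`a = c * 3 - 10` → a = 47
`c = y + a` → c = 68
`y = c - y` → y = 47
So c = 68

Answer: 68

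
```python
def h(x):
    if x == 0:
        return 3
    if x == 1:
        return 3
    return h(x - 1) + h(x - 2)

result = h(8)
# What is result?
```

Build up from base cases: h(0)=3, h(1)=3, h(2)=6, h(3)=9, h(4)=15, h(5)=24, h(6)=39, ..., h(8)=102

Answer: 102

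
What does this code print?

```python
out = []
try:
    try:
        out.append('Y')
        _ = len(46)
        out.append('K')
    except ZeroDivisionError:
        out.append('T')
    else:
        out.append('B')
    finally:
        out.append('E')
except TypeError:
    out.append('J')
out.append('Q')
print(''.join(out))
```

Execution trace: 'Y' (try body) → 'E' (finally) → 'J' (outer except TypeError) → 'Q' (after the try/except). Output: YEJQ

Answer: YEJQ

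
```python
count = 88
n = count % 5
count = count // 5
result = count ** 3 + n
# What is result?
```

Trace:
`count = 88` → count = 88
`n = count % 5` → n = 3
`count = count // 5` → count = 17
`result = count ** 3 + n` → result = 4916
So result = 4916

Answer: 4916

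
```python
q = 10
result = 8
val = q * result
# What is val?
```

Trace:
`q = 10` → q = 10
`result = 8` → result = 8
`val = q * result` → val = 80
So val = 80

Answer: 80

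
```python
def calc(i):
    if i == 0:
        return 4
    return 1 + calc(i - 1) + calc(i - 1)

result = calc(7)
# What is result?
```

calc(i) = 1 + 2·calc(i-1), calc(0)=4. Closed form: (4+1)·2^7 - 1 = 639.

Answer: 639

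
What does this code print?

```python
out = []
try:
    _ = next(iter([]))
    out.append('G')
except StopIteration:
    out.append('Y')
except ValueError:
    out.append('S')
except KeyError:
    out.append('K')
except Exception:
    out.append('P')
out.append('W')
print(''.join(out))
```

Execution trace: 'Y' (except StopIteration) → 'W' (after the try/except). Output: YW

Answer: YW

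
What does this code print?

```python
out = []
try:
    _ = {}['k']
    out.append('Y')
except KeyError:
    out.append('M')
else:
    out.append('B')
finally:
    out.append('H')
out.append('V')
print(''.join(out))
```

Execution trace: 'M' (except KeyError) → 'H' (finally) → 'V' (after the try/except). Output: MHV

Answer: MHV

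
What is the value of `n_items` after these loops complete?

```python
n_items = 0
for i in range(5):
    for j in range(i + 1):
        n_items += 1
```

Triangle: 1 + 2 + ... + 5
`n_items` takes the values: 0 → 1 → 2 → 3 → 4 → 5 → 6 → 7 → 8 → 9 → 10 → 11 → 12 → 13 → 14 → 15

Answer: 15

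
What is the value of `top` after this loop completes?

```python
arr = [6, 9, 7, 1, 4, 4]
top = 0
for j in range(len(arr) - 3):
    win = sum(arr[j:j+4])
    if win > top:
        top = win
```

Max sum of 4-element window in [6, 9, 7, 1, 4, 4]
`top` takes the values: 0 → 23

Answer: 23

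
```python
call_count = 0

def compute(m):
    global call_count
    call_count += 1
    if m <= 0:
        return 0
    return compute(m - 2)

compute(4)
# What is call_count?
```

Linear recursion stepping by 2: 3 calls from m=4 down to ≤0.

Answer: 3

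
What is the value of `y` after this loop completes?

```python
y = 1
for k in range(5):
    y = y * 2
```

Multiply by 2, 5 times: 1 * 2^5 = 32
`y` takes the values: 1 → 2 → 4 → 8 → 16 → 32

Answer: 32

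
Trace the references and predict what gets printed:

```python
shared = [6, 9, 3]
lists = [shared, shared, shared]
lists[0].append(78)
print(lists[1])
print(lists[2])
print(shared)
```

Key concept: list of same reference.
Step by step:
`shared = [6, 9, 3]` → shared = [6, 9, 3]
`lists = [shared, shared, shared]` → lists = [[6, 9, 3], [6, 9, 3], [6, 9, 3]]
`lists[0].append(78)` → shared = [6, 9, 3, 78]; lists = [[6, 9, 3, 78], [6, 9, 3, 78], [6, 9, 3, 78]]
`print(lists[1])` → prints [6, 9, 3, 78]
`print(lists[2])` → prints [6, 9, 3, 78]
`print(shared)` → prints [6, 9, 3, 78]

Answer:
[6, 9, 3, 78]
[6, 9, 3, 78]
[6, 9, 3, 78]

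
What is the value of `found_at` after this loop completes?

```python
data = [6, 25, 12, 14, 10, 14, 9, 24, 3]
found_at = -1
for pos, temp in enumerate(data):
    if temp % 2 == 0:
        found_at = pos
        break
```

First even number index in [6, 25, 12, 14, 10, 14, 9, 24, 3]
`found_at` takes the values: -1 → 0

Answer: 0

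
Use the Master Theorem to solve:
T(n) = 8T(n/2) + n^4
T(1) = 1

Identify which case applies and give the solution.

a=8, b=2, f(n)=n^4. log_2(8) = 3. Since c=4 > 3 and the regularity condition holds (8(n/2)^4 = (8/2^4)n^4 with 8/2^4 < 1), Case 3 applies: T(n) = Θ(f(n)) = O(n^4).

Answer: O(n^4) - Case 3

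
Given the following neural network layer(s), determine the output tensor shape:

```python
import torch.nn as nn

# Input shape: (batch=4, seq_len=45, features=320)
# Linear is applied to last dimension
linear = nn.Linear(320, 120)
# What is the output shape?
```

Input: (4, 45, 320) -> Output: (4, 45, 120)

Answer: (4, 45, 120)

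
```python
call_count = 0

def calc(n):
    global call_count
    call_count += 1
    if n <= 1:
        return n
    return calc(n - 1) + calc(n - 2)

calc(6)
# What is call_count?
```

Calls(n) = 1 + Calls(n-1) + Calls(n-2); Calls(0)=Calls(1)=1. For n=6 this gives 25.

Answer: 25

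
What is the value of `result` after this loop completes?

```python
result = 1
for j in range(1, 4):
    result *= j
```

3! = 6
`result` takes the values: 1 → 2 → 6

Answer: 6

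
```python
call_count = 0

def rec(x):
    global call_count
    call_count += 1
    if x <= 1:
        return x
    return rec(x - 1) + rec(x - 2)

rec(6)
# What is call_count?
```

Calls(x) = 1 + Calls(x-1) + Calls(x-2); Calls(0)=Calls(1)=1. For x=6 this gives 25.

Answer: 25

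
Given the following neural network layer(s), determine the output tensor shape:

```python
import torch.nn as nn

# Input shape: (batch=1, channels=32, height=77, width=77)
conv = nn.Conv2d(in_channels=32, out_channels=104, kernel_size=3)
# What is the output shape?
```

Input: (1, 32, 77, 77) -> Output: (1, 104, 75, 75)

Answer: (1, 104, 75, 75)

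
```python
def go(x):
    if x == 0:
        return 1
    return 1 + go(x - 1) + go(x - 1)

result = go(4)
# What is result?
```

go(x) = 1 + 2·go(x-1), go(0)=1. Closed form: (1+1)·2^4 - 1 = 31.

Answer: 31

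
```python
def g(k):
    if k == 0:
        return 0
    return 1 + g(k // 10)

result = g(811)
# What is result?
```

Count of digits of 811: 3

Answer: 3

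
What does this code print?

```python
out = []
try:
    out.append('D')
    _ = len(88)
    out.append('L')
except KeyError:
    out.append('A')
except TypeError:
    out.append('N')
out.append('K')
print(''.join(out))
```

Execution trace: 'D' (try body) → 'N' (except TypeError) → 'K' (after the try/except). Output: DNK

Answer: DNK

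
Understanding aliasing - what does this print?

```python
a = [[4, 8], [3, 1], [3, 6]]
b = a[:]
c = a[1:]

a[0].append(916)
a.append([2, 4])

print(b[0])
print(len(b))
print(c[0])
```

Key concept: slice with nested mutation.
Step by step:
`a = [[4, 8], [3, 1], [3, 6]]` → a = [[4, 8], [3, 1], [3, 6]]
`b = a[:]` → b = [[4, 8], [3, 1], [3, 6]]
`c = a[1:]` → c = [[3, 1], [3, 6]]
`a[0].append(916)` → a = [[4, 8, 916], [3, 1], [3, 6]]; b = [[4, 8, 916], [3, 1], [3, 6]]
`a.append([2, 4])` → a = [[4, 8, 916], [3, 1], [3, 6], [2, 4]]
`print(b[0])` → prints [4, 8, 916]
`print(len(b))` → prints 3
`print(c[0])` → prints [3, 1]

Answer:
[4, 8, 916]
3
[3, 1]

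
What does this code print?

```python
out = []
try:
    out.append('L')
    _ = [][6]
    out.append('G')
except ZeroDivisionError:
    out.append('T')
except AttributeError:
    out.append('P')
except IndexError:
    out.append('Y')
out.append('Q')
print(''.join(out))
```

Execution trace: 'L' (try body) → 'Y' (except IndexError) → 'Q' (after the try/except). Output: LYQ

Answer: LYQ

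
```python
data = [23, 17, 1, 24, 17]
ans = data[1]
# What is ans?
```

Trace:
`data = [23, 17, 1, 24, 17]` → data = [23, 17, 1, 24, 17]
`ans = data[1]` → ans = 17
So ans = 17

Answer: 17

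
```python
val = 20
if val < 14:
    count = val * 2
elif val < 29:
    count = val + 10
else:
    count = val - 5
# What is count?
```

Trace:
`val = 20` → val = 20
`if val < 14: ...` → val < 14 is False, val < 29 is True → count = 30
So count = 30

Answer: 30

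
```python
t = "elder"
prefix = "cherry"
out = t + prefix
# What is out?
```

Trace:
`t = "elder"` → t = 'elder'
`prefix = "cherry"` → prefix = 'cherry'
`out = t + prefix` → out = 'eldercherry'
So out = 'eldercherry'

Answer: 'eldercherry'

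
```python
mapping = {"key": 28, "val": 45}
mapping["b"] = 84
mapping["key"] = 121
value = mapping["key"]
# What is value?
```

Trace:
`mapping = {"key": 28, "val": 45}` → mapping = {'key': 28, 'val': 45}
`mapping["b"] = 84` → mapping = {'key': 28, 'val': 45, 'b': 84}
`mapping["key"] = 121` → mapping = {'key': 121, 'val': 45, 'b': 84}
`value = mapping["key"]` → value = 121
So value = 121

Answer: 121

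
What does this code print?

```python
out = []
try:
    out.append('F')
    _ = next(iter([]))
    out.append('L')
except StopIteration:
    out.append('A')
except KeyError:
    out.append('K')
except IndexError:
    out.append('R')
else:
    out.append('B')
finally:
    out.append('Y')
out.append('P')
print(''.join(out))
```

Execution trace: 'F' (try body) → 'A' (except StopIteration) → 'Y' (finally) → 'P' (after the try/except). Output: FAYP

Answer: FAYP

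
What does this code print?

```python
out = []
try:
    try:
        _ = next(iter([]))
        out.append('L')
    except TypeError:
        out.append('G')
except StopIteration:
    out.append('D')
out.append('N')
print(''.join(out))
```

Execution trace: 'D' (outer except StopIteration) → 'N' (after the try/except). Output: DN

Answer: DN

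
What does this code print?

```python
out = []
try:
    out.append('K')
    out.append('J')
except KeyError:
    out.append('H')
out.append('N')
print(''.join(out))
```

Execution trace: 'K' (try body) → 'J' (try body, no exception) → 'N' (after the try/except). Output: KJN

Answer: KJN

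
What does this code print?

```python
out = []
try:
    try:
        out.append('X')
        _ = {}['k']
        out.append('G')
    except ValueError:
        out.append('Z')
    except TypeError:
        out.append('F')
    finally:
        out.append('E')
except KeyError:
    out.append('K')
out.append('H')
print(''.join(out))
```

Execution trace: 'X' (try body) → 'E' (finally) → 'K' (outer except KeyError) → 'H' (after the try/except). Output: XEKH

Answer: XEKH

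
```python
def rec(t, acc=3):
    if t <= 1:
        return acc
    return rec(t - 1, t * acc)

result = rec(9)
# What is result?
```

Accumulator trace (n, acc): (9, 3) -> (8, 27) -> (7, 216) -> (6, 1512) -> (5, 9072) -> (4, 45360) -> (3, 181440) -> (2, 544320) -> (1, 1088640) -> return 1088640

Answer: 1088640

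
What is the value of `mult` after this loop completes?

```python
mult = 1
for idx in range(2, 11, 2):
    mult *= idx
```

Product of even numbers 2 to 10
`mult` takes the values: 1 → 2 → 8 → 48 → 384 → 3840

Answer: 3840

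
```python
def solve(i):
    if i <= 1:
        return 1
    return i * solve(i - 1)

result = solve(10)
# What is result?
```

solve(10) = 10 * 9 * 8 * 7 * 6 * 5 * 4 * 3 * 2 * 1 = 3628800

Answer: 3628800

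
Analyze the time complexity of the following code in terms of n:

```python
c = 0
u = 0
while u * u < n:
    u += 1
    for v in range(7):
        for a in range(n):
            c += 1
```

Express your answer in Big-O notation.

Each loop level contributes: √n × 1 × n. Multiplying the contributions gives O(n√n).

Answer: O(n√n)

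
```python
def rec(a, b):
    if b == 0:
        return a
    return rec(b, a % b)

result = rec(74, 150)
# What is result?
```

rec(74, 150) -> rec(150, 74) -> rec(74, 2) -> rec(2, 0) -> 2

Answer: 2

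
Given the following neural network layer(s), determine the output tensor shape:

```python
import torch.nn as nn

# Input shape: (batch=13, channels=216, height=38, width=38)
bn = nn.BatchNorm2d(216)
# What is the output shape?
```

Input: (13, 216, 38, 38) -> Output: (13, 216, 38, 38)

Answer: (13, 216, 38, 38)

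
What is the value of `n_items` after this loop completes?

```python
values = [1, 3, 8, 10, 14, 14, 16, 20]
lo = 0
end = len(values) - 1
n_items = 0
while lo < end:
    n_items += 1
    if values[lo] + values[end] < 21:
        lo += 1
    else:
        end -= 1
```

Steps to find pair summing to 21
`n_items` takes the values: 0 → 1 → 2 → 3 → 4 → 5 → 6 → 7

Answer: 7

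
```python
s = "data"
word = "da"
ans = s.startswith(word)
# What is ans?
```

Trace:
`s = "data"` → s = 'data'
`word = "da"` → word = 'da'
`ans = s.startswith(word)` → ans = True
So ans = True

Answer: True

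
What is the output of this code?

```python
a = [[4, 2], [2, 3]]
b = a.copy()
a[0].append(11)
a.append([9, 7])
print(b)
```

Key concept: shallow copy with nested lists.
Step by step:
`a = [[4, 2], [2, 3]]` → a = [[4, 2], [2, 3]]
`b = a.copy()` → b = [[4, 2], [2, 3]]
`a[0].append(11)` → a = [[4, 2, 11], [2, 3]]; b = [[4, 2, 11], [2, 3]]
`a.append([9, 7])` → a = [[4, 2, 11], [2, 3], [9, 7]]
`print(b)` → prints [[4, 2, 11], [2, 3]]

Answer: [[4, 2, 11], [2, 3]]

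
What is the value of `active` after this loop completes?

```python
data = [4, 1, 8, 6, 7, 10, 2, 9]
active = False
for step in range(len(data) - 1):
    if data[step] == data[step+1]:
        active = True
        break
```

Check consecutive duplicates in [4, 1, 8, 6, 7, 10, 2, 9]
`active` takes the values: False

Answer: False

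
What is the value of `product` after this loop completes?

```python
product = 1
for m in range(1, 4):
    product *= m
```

3! = 6
`product` takes the values: 1 → 2 → 6

Answer: 6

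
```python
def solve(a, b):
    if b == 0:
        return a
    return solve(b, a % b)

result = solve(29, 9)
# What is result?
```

solve(29, 9) -> solve(9, 2) -> solve(2, 1) -> solve(1, 0) -> 1

Answer: 1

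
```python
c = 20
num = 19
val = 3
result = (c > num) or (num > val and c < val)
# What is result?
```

Trace:
`c = 20` → c = 20
`num = 19` → num = 19
`val = 3` → val = 3
`result = (c > num) or (num > val and c < val)` → result = True
So result = True

Answer: True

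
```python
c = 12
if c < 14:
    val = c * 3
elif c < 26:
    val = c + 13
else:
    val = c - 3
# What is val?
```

Trace:
`c = 12` → c = 12
`if c < 14: ...` → c < 14 is True → val = 36
So val = 36

Answer: 36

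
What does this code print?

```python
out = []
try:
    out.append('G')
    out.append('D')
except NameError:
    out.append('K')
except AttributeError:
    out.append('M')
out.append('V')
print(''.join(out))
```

Execution trace: 'G' (try body) → 'D' (try body, no exception) → 'V' (after the try/except). Output: GDV

Answer: GDV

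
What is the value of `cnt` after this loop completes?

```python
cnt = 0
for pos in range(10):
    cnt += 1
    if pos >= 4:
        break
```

Loop breaks when pos reaches 4, cnt is 5
`cnt` takes the values: 0 → 1 → 2 → 3 → 4 → 5

Answer: 5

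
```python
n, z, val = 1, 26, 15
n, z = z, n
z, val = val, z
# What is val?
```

Trace:
`n, z, val = 1, 26, 15` → n = 1; z = 26; val = 15
`n, z = z, n` → n = 26; z = 1
`z, val = val, z` → z = 15; val = 1
So val = 1

Answer: 1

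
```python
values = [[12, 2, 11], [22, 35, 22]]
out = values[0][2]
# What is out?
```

Trace:
`values = [[12, 2, 11], [22, 35, 22]]` → values = [[12, 2, 11], [22, 35, 22]]
`out = values[0][2]` → out = 11
So out = 11

Answer: 11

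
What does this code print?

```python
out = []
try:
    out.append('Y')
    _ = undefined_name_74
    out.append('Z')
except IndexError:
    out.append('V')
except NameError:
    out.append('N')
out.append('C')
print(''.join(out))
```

Execution trace: 'Y' (try body) → 'N' (except NameError) → 'C' (after the try/except). Output: YNC

Answer: YNC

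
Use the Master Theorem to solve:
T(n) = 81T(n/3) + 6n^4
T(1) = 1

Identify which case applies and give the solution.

a=81, b=3, f(n)=6n^4. log_3(81) = 4. Since c=4 = 4, Case 2 applies: T(n) = Θ(n^log_b(a) · log n) = O(n^4 log n).

Answer: O(n^4 log n) - Case 2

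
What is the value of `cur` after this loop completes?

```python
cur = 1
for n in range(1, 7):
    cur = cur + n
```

Start at 1, add 1 through 6
`cur` takes the values: 1 → 2 → 4 → 7 → 11 → 16 → 22

Answer: 22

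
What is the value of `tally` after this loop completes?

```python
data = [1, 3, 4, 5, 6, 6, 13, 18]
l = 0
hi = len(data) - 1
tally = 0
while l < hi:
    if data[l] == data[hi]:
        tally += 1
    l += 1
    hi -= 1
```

Count matching pairs from ends
`tally` takes the values: 0

Answer: 0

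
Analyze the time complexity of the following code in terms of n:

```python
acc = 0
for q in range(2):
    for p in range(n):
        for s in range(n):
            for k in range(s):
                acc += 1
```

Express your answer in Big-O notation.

Each loop level contributes: 1 × n × n × n. Multiplying the contributions gives O(n^3).

Answer: O(n^3)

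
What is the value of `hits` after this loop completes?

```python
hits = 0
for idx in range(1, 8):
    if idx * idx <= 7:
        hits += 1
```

Count numbers where idx² ≤ 7
`hits` takes the values: 0 → 1 → 2

Answer: 2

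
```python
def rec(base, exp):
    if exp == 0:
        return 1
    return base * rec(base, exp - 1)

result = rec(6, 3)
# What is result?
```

rec(6, 3) = 6 * 6 * 6 = 216

Answer: 216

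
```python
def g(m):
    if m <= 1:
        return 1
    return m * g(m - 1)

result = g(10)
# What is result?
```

g(10) = 10 * 9 * 8 * 7 * 6 * 5 * 4 * 3 * 2 * 1 = 3628800

Answer: 3628800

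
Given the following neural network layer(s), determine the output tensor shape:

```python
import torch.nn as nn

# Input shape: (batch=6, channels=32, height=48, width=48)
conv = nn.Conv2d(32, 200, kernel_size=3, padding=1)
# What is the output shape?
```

Input: (6, 32, 48, 48) -> Output: (6, 200, 48, 48)

Answer: (6, 200, 48, 48)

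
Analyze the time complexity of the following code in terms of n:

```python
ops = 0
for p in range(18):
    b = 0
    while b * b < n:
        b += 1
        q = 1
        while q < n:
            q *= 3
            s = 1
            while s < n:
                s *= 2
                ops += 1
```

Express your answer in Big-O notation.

Each loop level contributes: 1 × √n × log n × log n. Multiplying the contributions gives O(√n log² n).

Answer: O(√n log² n)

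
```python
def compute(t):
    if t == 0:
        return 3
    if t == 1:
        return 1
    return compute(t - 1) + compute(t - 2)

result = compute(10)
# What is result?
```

Build up from base cases: compute(0)=3, compute(1)=1, compute(2)=4, compute(3)=5, compute(4)=9, compute(5)=14, compute(6)=23, ..., compute(10)=157

Answer: 157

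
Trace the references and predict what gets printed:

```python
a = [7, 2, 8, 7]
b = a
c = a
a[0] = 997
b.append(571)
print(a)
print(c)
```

Key concept: multiple aliases.
Step by step:
`a = [7, 2, 8, 7]` → a = [7, 2, 8, 7]
`b = a` → b = [7, 2, 8, 7] (same object as a)
`c = a` → c = [7, 2, 8, 7] (same object as a, b)
`a[0] = 997` → a = [997, 2, 8, 7] (same object as b, c); b = [997, 2, 8, 7] (same object as a, c); c = [997, 2, 8, 7] (same object as a, b)
`b.append(571)` → a = [997, 2, 8, 7, 571] (same object as b, c); b = [997, 2, 8, 7, 571] (same object as a, c); c = [997, 2, 8, 7, 571] (same object as a, b)
`print(a)` → prints [997, 2, 8, 7, 571]
`print(c)` → prints [997, 2, 8, 7, 571]

Answer:
[997, 2, 8, 7, 571]
[997, 2, 8, 7, 571]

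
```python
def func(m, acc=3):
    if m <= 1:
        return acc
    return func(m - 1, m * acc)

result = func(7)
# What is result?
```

Accumulator trace (n, acc): (7, 3) -> (6, 21) -> (5, 126) -> (4, 630) -> (3, 2520) -> (2, 7560) -> (1, 15120) -> return 15120

Answer: 15120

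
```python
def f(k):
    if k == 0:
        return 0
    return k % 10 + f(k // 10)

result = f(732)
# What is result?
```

Sum of digits of 732: 2 + 3 + 7 = 12

Answer: 12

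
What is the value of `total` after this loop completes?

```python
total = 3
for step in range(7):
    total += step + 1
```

Start at 3, add 1 to 7 = 31
`total` takes the values: 3 → 4 → 6 → 9 → 13 → 18 → 24 → 31

Answer: 31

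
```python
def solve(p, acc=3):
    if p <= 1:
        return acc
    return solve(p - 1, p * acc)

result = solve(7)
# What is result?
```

Accumulator trace (n, acc): (7, 3) -> (6, 21) -> (5, 126) -> (4, 630) -> (3, 2520) -> (2, 7560) -> (1, 15120) -> return 15120

Answer: 15120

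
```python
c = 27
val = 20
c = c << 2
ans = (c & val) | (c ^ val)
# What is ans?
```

Trace:
`c = 27` → c = 27
`val = 20` → val = 20
`c = c << 2` → c = 108
`ans = (c & val) | (c ^ val)` → ans = 124
So ans = 124

Answer: 124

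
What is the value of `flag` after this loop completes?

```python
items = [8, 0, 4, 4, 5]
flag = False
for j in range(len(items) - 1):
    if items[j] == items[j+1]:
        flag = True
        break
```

Check consecutive duplicates in [8, 0, 4, 4, 5]
`flag` takes the values: False → True

Answer: True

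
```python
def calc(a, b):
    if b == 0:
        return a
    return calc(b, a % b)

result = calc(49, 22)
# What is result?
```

calc(49, 22) -> calc(22, 5) -> calc(5, 2) -> calc(2, 1) -> calc(1, 0) -> 1

Answer: 1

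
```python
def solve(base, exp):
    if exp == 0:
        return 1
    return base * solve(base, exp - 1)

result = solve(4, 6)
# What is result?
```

solve(4, 6) = 4 * 4 * 4 * 4 * 4 * 4 = 4096

Answer: 4096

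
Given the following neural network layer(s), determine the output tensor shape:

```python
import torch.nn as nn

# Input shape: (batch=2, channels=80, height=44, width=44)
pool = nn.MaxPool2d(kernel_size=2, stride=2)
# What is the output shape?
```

Input: (2, 80, 44, 44) -> Output: (2, 80, 22, 22)

Answer: (2, 80, 22, 22)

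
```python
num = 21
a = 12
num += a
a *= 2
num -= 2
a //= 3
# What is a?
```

Trace:
`num = 21` → num = 21
`a = 12` → a = 12
`num += a` → num = 33
`a *= 2` → a = 24
`num -= 2` → num = 31
`a //= 3` → a = 8
So a = 8

Answer: 8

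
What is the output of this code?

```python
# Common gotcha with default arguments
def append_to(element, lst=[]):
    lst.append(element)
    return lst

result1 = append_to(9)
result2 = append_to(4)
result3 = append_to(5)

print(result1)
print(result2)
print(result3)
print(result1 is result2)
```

Key concept: mutable default argument gotcha.
Step by step:
`result1 = append_to(9)` → result1 = [9]
`result2 = append_to(4)` → result1 = [9, 4] (same object as result2); result2 = [9, 4] (same object as result1)
`result3 = append_to(5)` → result1 = [9, 4, 5] (same object as result2, result3); result2 = [9, 4, 5] (same object as result1, result3); result3 = [9, 4, 5] (same object as result1, result2)
`print(result1)` → prints [9, 4, 5]
`print(result2)` → prints [9, 4, 5]
`print(result3)` → prints [9, 4, 5]
`print(result1 is result2)` → prints True

Answer:
[9, 4, 5]
[9, 4, 5]
[9, 4, 5]
True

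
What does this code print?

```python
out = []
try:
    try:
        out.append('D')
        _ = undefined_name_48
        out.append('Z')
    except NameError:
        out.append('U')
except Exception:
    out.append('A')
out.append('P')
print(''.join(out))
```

Execution trace: 'D' (inner try body) → 'U' (inner except NameError) → 'P' (after the try/except). Output: DUP

Answer: DUP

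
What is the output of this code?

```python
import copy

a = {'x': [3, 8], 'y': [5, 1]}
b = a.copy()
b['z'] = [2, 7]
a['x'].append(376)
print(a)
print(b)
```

Key concept: shallow copy of dict with mutable values.
Step by step:
`a = {'x': [3, 8], 'y': [5, 1]}` → a = {'x': [3, 8], 'y': [5, 1]}
`b = a.copy()` → b = {'x': [3, 8], 'y': [5, 1]}
`b['z'] = [2, 7]` → b = {'x': [3, 8], 'y': [5, 1], 'z': [2, 7]}
`a['x'].append(376)` → a = {'x': [3, 8, 376], 'y': [5, 1]}; b = {'x': [3, 8, 376], 'y': [5, 1], 'z': [2, 7]}
`print(a)` → prints {'x': [3, 8, 376], 'y': [5, 1]}
`print(b)` → prints {'x': [3, 8, 376], 'y': [5, 1], 'z': [2, 7]}

Answer:
{'x': [3, 8, 376], 'y': [5, 1]}
{'x': [3, 8, 376], 'y': [5, 1], 'z': [2, 7]}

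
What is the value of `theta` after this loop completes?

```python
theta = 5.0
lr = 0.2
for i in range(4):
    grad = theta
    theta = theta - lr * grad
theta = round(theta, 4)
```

Gradient descent: w = 5.0 * (1 - 0.2)^4
`theta` takes the values: 5.0 → 4.0 → 3.2 → 2.56 → 2.048

Answer: 2.048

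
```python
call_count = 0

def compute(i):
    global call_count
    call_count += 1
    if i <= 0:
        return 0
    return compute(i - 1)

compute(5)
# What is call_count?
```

Linear recursion stepping by 1: 6 calls from i=5 down to ≤0.

Answer: 6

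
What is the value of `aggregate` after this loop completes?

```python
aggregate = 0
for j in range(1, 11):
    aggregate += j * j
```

Sum of squares 1² to 10² = 385
`aggregate` takes the values: 0 → 1 → 5 → 14 → 30 → 55 → 91 → 140 → 204 → 285 → 385

Answer: 385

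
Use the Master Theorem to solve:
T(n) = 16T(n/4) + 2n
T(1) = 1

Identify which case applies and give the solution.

a=16, b=4, f(n)=2n. log_4(16) = 2. Since c=1 < 2, Case 1 applies: T(n) = Θ(n^log_b(a)) = O(n^2).

Answer: O(n^2) - Case 1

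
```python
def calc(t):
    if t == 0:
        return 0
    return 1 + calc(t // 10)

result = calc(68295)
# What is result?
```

Count of digits of 68295: 5

Answer: 5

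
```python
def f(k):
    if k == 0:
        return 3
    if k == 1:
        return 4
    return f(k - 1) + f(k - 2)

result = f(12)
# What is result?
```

Build up from base cases: f(0)=3, f(1)=4, f(2)=7, f(3)=11, f(4)=18, f(5)=29, f(6)=47, ..., f(12)=843

Answer: 843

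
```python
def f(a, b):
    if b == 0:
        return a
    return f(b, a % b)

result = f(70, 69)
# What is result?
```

f(70, 69) -> f(69, 1) -> f(1, 0) -> 1

Answer: 1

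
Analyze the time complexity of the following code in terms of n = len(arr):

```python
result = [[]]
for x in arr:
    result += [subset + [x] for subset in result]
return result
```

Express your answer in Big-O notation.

This is subset (power-set) generation — 2^n subsets, each materialised as a list of up to n elements. Time complexity: O(n · 2^n).

Answer: O(n · 2^n)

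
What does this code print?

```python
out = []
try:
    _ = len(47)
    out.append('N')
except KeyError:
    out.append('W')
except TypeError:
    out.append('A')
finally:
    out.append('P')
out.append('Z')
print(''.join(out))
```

Execution trace: 'A' (except TypeError) → 'P' (finally) → 'Z' (after the try/except). Output: APZ

Answer: APZ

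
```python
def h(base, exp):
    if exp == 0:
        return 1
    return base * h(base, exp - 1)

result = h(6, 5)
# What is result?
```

h(6, 5) = 6 * 6 * 6 * 6 * 6 = 7776

Answer: 7776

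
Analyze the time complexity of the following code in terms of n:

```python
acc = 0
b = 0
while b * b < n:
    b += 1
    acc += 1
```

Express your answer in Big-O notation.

Each loop level contributes: √n. Multiplying the contributions gives O(√n).

Answer: O(√n)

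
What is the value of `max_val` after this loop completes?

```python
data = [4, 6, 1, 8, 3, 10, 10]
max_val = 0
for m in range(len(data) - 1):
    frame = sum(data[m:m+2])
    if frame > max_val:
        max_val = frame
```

Max sum of 2-element window in [4, 6, 1, 8, 3, 10, 10]
`max_val` takes the values: 0 → 10 → 11 → 13 → 20

Answer: 20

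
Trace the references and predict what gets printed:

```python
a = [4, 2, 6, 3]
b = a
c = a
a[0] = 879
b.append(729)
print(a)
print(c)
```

Key concept: multiple aliases.
Step by step:
`a = [4, 2, 6, 3]` → a = [4, 2, 6, 3]
`b = a` → b = [4, 2, 6, 3] (same object as a)
`c = a` → c = [4, 2, 6, 3] (same object as a, b)
`a[0] = 879` → a = [879, 2, 6, 3] (same object as b, c); b = [879, 2, 6, 3] (same object as a, c); c = [879, 2, 6, 3] (same object as a, b)
`b.append(729)` → a = [879, 2, 6, 3, 729] (same object as b, c); b = [879, 2, 6, 3, 729] (same object as a, c); c = [879, 2, 6, 3, 729] (same object as a, b)
`print(a)` → prints [879, 2, 6, 3, 729]
`print(c)` → prints [879, 2, 6, 3, 729]

Answer:
[879, 2, 6, 3, 729]
[879, 2, 6, 3, 729]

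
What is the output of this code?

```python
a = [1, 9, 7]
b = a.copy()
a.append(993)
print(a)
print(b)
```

Key concept: list.copy() creates independent copy.
Step by step:
`a = [1, 9, 7]` → a = [1, 9, 7]
`b = a.copy()` → b = [1, 9, 7]
`a.append(993)` → a = [1, 9, 7, 993]
`print(a)` → prints [1, 9, 7, 993]
`print(b)` → prints [1, 9, 7]

Answer:
[1, 9, 7, 993]
[1, 9, 7]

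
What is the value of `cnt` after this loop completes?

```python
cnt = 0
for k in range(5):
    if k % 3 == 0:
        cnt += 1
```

Count numbers divisible by 3 in range(5)
`cnt` takes the values: 0 → 1 → 2

Answer: 2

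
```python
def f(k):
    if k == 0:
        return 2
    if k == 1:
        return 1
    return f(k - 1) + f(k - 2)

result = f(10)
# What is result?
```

Build up from base cases: f(0)=2, f(1)=1, f(2)=3, f(3)=4, f(4)=7, f(5)=11, f(6)=18, ..., f(10)=123

Answer: 123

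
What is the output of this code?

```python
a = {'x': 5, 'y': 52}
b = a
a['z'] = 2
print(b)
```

Key concept: dict aliasing.
Step by step:
`a = {'x': 5, 'y': 52}` → a = {'x': 5, 'y': 52}
`b = a` → b = {'x': 5, 'y': 52} (same object as a)
`a['z'] = 2` → a = {'x': 5, 'y': 52, 'z': 2} (same object as b); b = {'x': 5, 'y': 52, 'z': 2} (same object as a)
`print(b)` → prints {'x': 5, 'y': 52, 'z': 2}

Answer: {'x': 5, 'y': 52, 'z': 2}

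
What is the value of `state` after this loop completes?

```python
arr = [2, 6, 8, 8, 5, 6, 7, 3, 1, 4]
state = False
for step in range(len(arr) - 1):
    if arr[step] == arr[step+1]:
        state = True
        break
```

Check consecutive duplicates in [2, 6, 8, 8, 5, 6, 7, 3, 1, 4]
`state` takes the values: False → True

Answer: True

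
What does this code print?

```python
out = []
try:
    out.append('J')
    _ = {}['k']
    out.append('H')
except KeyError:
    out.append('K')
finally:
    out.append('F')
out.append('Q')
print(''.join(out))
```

Execution trace: 'J' (try body) → 'K' (except KeyError) → 'F' (finally) → 'Q' (after the try/except). Output: JKFQ

Answer: JKFQ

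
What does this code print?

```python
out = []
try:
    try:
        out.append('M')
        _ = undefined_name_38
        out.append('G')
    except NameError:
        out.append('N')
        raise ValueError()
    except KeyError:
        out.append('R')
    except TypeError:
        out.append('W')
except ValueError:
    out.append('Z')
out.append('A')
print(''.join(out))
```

Execution trace: 'M' (try body) → 'N' (except NameError) → 'Z' (outer except ValueError) → 'A' (after the try/except). Output: MNZA

Answer: MNZA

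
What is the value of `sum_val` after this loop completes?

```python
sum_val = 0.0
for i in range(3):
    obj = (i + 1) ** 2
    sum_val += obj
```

Sum of squared losses 1² + 2² + ... + 3²
`sum_val` takes the values: 0.0 → 1.0 → 5.0 → 14.0

Answer: 14.0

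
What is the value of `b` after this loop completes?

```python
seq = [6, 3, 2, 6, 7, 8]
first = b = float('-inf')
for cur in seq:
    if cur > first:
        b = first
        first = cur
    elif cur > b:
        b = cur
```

Second largest (with repeats) in [6, 3, 2, 6, 7, 8]
`b` takes the values: -inf → 3 → 6 → 7

Answer: 7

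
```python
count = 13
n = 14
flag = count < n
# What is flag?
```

Trace:
`count = 13` → count = 13
`n = 14` → n = 14
`flag = count < n` → flag = True
So flag = True

Answer: True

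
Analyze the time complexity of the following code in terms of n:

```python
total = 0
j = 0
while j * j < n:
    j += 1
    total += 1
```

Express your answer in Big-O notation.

Each loop level contributes: √n. Multiplying the contributions gives O(√n).

Answer: O(√n)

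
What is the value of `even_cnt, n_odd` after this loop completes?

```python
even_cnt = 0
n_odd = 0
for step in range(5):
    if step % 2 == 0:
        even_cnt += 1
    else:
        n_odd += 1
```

Count evens and odds in range(5)
`even_cnt, n_odd` takes the values: (0, 0) → (1, 0) → (1, 1) → (2, 1) → (2, 2) → (3, 2)

Answer: 3, 2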